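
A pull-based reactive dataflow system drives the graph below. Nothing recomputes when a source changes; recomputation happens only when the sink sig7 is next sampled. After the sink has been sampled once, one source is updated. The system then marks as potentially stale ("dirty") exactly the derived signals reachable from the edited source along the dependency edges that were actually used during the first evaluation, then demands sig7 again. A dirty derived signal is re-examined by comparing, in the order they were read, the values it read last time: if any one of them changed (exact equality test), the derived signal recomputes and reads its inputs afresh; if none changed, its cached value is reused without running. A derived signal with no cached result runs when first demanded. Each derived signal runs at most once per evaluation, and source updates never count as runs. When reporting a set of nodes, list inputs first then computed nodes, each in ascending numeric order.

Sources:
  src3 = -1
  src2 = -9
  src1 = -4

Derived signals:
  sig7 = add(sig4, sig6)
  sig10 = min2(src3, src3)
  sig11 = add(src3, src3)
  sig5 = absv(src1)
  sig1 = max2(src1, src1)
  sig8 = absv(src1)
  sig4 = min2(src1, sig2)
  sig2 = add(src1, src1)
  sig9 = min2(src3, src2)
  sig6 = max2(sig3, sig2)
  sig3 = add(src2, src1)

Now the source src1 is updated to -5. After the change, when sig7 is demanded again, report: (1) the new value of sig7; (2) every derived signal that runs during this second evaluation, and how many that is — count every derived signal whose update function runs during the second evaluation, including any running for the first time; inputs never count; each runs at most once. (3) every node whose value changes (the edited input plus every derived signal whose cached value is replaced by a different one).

New value of sig7: -20.
Derived signals that run: sig2, sig3, sig4, sig6, sig7 — 5 in total.
Values that change: src1, sig2, sig3, sig4, sig6, sig7.

First evaluation (everything demanded from the output):
  sig2 = add(-4, -4) = -8
  sig3 = add(-9, -4) = -13
  sig4 = min2(-4, -8) = -8
  sig6 = max2(-13, -8) = -8
  sig7 = add(-8, -8) = -16

Propagation after the edit:
  sig2: runs — src1 -4->-5; src1 -4->-5; result -10.
  sig3: runs — src1 -4->-5; result -14.
  sig4: runs — src1 -4->-5; sig2 -8->-10; result -10.
  sig6: runs — sig3 -13->-14; sig2 -8->-10; result -10.
  sig7: runs — sig4 -8->-10; sig6 -8->-10; result -20.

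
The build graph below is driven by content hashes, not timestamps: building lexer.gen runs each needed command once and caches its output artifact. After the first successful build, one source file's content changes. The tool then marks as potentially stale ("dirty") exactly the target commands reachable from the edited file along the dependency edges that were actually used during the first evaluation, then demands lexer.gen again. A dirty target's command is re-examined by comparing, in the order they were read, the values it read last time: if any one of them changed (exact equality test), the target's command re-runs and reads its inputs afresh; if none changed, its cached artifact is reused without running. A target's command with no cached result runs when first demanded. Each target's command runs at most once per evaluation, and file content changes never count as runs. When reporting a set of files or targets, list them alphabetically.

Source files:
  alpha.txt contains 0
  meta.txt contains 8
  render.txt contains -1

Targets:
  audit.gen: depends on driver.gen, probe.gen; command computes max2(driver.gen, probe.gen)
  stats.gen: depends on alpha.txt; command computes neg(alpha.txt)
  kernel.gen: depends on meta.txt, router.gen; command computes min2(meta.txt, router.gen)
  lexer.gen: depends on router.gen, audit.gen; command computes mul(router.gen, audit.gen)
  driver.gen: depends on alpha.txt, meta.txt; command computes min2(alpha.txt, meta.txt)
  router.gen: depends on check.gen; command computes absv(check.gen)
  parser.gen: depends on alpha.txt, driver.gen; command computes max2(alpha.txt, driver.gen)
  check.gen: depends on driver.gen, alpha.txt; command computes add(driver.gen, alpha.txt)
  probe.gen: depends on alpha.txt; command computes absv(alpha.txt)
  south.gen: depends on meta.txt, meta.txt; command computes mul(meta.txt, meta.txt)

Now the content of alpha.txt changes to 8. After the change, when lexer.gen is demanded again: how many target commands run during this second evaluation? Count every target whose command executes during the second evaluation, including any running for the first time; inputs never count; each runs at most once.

Run set: audit.gen, check.gen, driver.gen, lexer.gen, probe.gen, router.gen (6 run).

Initial pass — values computed on the first demand:
  driver.gen = min2(0, 8) = 0
  check.gen = add(0, 0) = 0
  probe.gen = absv(0) = 0
  audit.gen = max2(0, 0) = 0
  router.gen = absv(0) = 0
  lexer.gen = mul(0, 0) = 0

Second demand — change propagation:
  driver.gen: re-runs because alpha.txt 0->8; new result 8.
  check.gen: re-runs because driver.gen 0->8; alpha.txt 0->8; new result 16.
  probe.gen: re-runs because alpha.txt 0->8; new result 8.
  audit.gen: re-runs because driver.gen 0->8; probe.gen 0->8; new result 8.
  router.gen: re-runs because check.gen 0->16; new result 16.
  lexer.gen: re-runs because router.gen 0->16; audit.gen 0->8; new result 128.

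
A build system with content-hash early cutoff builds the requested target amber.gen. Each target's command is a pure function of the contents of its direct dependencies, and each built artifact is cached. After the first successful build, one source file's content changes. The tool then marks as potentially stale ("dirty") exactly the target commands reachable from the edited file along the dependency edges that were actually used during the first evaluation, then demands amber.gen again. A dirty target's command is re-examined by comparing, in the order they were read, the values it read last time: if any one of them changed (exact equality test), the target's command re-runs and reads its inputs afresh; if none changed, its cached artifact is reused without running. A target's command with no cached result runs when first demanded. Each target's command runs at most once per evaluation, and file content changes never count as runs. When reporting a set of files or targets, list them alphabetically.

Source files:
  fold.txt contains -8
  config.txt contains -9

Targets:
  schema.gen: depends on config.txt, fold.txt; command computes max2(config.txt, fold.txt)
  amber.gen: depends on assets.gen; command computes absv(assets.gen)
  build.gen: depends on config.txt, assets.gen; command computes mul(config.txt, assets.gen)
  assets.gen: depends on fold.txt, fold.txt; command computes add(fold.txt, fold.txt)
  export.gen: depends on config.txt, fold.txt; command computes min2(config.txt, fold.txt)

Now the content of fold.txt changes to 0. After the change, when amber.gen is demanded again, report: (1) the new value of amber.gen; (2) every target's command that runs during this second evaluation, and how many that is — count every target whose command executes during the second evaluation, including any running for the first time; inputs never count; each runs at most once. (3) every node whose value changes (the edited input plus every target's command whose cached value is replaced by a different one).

First evaluation (everything demanded from the output):
  assets.gen = add(-8, -8) = -16
  amber.gen = absv(-16) = 16

Propagation after the edit:
  assets.gen: runs — fold.txt -8->0; fold.txt -8->0; result 0.
  amber.gen: runs — assets.gen -16->0; result 0.

New value of amber.gen: 0.
Target commands that run: amber.gen, assets.gen — 2 in total.
Values that change: amber.gen, assets.gen, fold.txt.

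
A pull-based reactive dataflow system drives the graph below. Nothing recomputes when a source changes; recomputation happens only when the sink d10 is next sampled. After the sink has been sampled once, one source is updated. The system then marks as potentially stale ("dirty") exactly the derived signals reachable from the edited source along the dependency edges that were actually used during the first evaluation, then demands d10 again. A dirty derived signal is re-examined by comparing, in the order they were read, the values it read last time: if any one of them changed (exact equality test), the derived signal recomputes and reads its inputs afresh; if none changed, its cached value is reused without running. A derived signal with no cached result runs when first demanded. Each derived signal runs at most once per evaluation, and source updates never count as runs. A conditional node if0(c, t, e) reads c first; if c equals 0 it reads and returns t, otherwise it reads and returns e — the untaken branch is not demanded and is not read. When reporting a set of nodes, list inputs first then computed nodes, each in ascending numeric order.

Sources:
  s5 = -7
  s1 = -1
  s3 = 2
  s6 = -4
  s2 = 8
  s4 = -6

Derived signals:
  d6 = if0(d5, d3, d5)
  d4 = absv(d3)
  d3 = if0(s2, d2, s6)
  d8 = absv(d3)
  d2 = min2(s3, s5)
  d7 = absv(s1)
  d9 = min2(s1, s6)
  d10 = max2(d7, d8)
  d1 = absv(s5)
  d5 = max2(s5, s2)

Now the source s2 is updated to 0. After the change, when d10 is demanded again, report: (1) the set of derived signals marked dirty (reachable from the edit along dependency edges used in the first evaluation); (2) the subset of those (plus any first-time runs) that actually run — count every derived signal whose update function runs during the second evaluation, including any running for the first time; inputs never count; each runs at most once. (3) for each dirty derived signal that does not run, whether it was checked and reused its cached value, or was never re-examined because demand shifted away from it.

First evaluation (everything demanded from the output):
  d3 = if0(s2=8 -> else branch s6) = -4
  d7 = absv(-1) = 1
  d8 = absv(-4) = 4
  d10 = max2(1, 4) = 4

Propagation after the edit:
  d2: demanded for the first time — runs, produces -7.
  d3: runs — s2 8->0; result -7.
  d8: runs — d3 -4->-7; result 7.
  d10: runs — d8 4->7; result 7.

Key observation: a condition flipped, so demand reaches new nodes — d2 runs for the first time.

Marked dirty: d3, d8, d10.
Derived signals that run: d2, d3, d8, d10 — 4 in total.
Every dirty derived signal ran.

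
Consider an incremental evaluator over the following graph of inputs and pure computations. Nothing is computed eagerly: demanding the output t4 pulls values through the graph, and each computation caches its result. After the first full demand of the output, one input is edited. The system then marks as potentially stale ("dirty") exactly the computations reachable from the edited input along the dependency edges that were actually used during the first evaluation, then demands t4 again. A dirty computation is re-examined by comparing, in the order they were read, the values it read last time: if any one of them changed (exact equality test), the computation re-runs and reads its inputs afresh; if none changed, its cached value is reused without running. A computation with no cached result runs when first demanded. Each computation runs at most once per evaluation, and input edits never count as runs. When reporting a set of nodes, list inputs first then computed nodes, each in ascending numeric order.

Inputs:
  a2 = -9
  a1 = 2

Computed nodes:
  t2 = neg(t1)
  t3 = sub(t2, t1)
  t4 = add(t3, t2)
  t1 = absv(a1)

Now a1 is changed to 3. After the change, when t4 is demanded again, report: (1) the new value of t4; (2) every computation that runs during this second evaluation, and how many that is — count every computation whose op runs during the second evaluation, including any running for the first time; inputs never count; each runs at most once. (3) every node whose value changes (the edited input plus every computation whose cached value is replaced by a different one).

t4 now evaluates to -9.
Run set: t1, t2, t3, t4 (4 run).
Changed values: a1, t1, t2, t3, t4.

Initial pass — values computed on the first demand:
  t1 = absv(2) = 2
  t2 = neg(2) = -2
  t3 = sub(-2, 2) = -4
  t4 = add(-4, -2) = -6

Second demand — change propagation:
  t1: re-runs because a1 2->3; new result 3.
  t2: re-runs because t1 2->3; new result -3.
  t3: re-runs because t2 -2->-3; t1 2->3; new result -6.
  t4: re-runs because t3 -4->-6; t2 -2->-3; new result -9.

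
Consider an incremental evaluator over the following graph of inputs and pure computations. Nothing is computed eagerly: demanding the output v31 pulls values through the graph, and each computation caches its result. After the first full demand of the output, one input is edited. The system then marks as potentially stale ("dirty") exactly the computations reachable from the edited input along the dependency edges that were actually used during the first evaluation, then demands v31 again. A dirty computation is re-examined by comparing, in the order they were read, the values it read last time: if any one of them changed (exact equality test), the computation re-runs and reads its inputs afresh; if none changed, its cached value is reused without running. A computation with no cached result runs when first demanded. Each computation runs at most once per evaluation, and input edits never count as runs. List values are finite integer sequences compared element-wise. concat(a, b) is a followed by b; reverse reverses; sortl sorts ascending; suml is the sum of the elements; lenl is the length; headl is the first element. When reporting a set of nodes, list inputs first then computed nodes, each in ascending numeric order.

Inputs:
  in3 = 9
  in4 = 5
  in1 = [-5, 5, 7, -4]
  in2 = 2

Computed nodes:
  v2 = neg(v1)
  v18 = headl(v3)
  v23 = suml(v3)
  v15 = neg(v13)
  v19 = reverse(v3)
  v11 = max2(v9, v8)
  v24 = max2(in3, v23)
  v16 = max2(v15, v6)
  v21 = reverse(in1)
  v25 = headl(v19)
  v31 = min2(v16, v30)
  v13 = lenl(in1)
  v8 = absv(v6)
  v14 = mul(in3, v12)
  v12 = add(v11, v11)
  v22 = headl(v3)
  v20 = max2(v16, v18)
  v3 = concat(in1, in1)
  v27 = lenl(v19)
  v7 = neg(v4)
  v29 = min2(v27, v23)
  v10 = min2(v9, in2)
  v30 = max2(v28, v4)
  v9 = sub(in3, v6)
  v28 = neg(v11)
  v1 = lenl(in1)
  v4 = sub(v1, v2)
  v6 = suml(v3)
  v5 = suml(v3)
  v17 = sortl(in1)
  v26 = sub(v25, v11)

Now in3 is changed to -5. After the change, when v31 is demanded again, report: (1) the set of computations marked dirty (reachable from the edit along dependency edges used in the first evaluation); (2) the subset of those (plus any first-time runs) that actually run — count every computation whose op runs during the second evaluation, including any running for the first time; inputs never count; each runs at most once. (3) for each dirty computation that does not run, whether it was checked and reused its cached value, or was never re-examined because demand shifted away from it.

Dirty set: v9, v11, v28, v30, v31.
Run set: v9, v11 (2 run).
Re-examined without running (cache reused): v28, v30, v31.
The important point: v11 recomputes to an identical value, and the output ends up unchanged.

Initial pass — values computed on the first demand:
  v1 = lenl([-5, 5, 7, -4]) = 4
  v2 = neg(4) = -4
  v3 = concat([-5, 5, 7, -4], [-5, 5, 7, -4]) = [-5, 5, 7, -4, -5, 5, 7, -4]
  v4 = sub(4, -4) = 8
  v6 = suml([-5, 5, 7, -4, -5, 5, 7, -4]) = 6
  v8 = absv(6) = 6
  v9 = sub(9, 6) = 3
  v11 = max2(3, 6) = 6
  v13 = lenl([-5, 5, 7, -4]) = 4
  v15 = neg(4) = -4
  v16 = max2(-4, 6) = 6
  v28 = neg(6) = -6
  v30 = max2(-6, 8) = 8
  v31 = min2(6, 8) = 6

Second demand — change propagation:
  v9: re-runs because in3 9->-5; new result -11.
  v11: re-runs because v9 3->-11; new result 6 (unchanged).
  v28: re-examined; everything it read last time is the same (v11 unchanged) — cache -6 kept, no run.
  v30: re-examined; everything it read last time is the same (v28 unchanged, v4 unchanged) — cache 8 kept, no run.
  v31: re-examined; everything it read last time is the same (v16 unchanged, v30 unchanged) — cache 6 kept, no run.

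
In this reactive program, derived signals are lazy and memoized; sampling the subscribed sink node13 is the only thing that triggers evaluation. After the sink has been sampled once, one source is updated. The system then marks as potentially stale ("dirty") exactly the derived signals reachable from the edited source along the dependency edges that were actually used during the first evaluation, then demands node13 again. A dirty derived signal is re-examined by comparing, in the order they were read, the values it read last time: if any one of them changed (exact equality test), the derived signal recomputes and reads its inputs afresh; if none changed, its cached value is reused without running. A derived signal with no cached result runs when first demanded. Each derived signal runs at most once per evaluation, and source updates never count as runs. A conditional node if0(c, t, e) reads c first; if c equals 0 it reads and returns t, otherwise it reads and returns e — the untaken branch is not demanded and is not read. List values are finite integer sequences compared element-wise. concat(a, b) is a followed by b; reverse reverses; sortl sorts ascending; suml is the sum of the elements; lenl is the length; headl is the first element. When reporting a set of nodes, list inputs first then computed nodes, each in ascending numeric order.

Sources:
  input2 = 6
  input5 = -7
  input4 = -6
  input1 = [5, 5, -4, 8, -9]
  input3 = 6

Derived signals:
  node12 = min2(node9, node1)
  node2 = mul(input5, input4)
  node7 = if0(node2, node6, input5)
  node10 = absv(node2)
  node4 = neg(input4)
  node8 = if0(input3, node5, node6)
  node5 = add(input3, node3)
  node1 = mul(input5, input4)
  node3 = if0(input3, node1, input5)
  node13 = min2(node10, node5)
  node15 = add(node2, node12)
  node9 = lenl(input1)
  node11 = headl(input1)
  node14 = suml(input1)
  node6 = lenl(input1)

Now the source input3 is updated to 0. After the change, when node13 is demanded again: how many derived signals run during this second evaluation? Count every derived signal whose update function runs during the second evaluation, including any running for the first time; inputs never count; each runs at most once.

4 derived signals run: node1, node3, node5, node13.
Note the branch switch — node1 had no cache and runs now for the first time.

First demand of the output computes:
  node2 = mul(-7, -6) = 42
  node3 = if0(input3=6 -> else branch input5) = -7
  node5 = add(6, -7) = -1
  node10 = absv(42) = 42
  node13 = min2(42, -1) = -1

After the edit, cleaning proceeds:
  node1: had never run; runs now, result 42.
  node3: a read changed (input3 6->0) — executes, giving 42.
  node5: a read changed (input3 6->0; node3 -7->42) — executes, giving 42.
  node13: a read changed (node5 -1->42) — executes, giving 42.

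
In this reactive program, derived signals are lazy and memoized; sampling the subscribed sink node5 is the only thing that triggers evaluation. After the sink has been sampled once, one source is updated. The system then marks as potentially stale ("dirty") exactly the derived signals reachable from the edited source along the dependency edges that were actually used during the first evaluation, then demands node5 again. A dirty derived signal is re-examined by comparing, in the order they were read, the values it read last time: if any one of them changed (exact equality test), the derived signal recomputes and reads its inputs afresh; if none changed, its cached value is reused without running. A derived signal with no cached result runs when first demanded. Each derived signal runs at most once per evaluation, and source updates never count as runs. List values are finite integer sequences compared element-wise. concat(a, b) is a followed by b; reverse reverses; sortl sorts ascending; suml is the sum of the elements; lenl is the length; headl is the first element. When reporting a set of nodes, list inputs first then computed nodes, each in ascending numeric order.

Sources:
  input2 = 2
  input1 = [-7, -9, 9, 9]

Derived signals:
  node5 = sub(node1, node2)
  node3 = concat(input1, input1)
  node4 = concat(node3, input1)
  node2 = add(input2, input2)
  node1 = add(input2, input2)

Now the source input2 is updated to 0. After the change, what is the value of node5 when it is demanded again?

Demanding node5 again yields 0.

First demand of the output computes:
  node1 = add(2, 2) = 4
  node2 = add(2, 2) = 4
  node5 = sub(4, 4) = 0

After the edit, cleaning proceeds:
  node1: a read changed (input2 2->0; input2 2->0) — executes, giving 0.
  node2: a read changed (input2 2->0; input2 2->0) — executes, giving 0.
  node5: a read changed (node1 4->0; node2 4->0) — executes, giving 0 — identical to its old value.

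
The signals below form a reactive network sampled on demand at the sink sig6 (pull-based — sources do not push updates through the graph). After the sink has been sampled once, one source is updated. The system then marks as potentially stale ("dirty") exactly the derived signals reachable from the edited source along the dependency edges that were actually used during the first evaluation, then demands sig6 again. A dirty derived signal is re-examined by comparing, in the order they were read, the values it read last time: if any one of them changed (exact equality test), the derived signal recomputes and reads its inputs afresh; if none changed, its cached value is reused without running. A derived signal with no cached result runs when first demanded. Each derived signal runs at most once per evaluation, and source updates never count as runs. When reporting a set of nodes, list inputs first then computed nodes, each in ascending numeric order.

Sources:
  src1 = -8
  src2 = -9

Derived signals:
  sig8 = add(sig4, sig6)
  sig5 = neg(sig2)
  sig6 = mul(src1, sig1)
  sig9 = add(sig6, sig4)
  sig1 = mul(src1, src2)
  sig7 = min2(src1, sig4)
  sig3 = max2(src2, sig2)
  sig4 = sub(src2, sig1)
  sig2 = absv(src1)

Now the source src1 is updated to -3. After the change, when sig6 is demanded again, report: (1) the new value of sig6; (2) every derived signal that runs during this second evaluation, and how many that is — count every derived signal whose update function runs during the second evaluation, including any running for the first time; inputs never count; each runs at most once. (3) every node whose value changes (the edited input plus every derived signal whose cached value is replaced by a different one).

Initial pass — values computed on the first demand:
  sig1 = mul(-8, -9) = 72
  sig6 = mul(-8, 72) = -576

Second demand — change propagation:
  sig1: re-runs because src1 -8->-3; new result 27.
  sig6: re-runs because src1 -8->-3; sig1 72->27; new result -81.

sig6 now evaluates to -81.
Run set: sig1, sig6 (2 run).
Changed values: src1, sig1, sig6.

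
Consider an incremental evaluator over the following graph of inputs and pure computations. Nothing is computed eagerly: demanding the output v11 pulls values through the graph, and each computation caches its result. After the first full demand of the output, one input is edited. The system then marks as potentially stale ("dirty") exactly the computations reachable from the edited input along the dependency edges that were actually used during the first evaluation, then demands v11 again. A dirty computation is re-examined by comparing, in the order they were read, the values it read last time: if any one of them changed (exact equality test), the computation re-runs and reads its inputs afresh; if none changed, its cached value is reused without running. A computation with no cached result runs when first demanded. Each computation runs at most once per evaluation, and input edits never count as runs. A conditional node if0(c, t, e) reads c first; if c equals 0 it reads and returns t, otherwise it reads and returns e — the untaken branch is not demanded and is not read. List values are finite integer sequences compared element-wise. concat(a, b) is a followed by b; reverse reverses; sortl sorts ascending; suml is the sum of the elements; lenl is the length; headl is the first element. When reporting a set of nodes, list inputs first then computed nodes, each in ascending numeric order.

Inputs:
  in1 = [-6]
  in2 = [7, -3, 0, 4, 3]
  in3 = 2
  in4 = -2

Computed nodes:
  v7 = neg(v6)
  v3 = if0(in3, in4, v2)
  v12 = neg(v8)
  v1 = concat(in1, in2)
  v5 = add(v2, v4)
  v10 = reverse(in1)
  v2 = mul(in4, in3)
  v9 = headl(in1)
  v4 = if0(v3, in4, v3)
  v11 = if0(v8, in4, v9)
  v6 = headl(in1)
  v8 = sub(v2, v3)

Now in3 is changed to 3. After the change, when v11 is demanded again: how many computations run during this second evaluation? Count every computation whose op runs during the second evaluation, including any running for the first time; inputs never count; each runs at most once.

Initial pass — values computed on the first demand:
  v2 = mul(-2, 2) = -4
  v3 = if0(in3=2 -> else branch v2) = -4
  v8 = sub(-4, -4) = 0
  v11 = if0(v8=0 -> then branch in4) = -2

Second demand — change propagation:
  v2: re-runs because in3 2->3; new result -6.
  v3: re-runs because in3 2->3; v2 -4->-6; new result -6.
  v8: re-runs because v2 -4->-6; v3 -4->-6; new result 0 (unchanged).
  v11: re-examined; everything it read last time is the same (v8 unchanged, in4 unchanged) — cache -2 kept, no run.

The important point: v8 recomputes to an identical value, and the output ends up unchanged.

Run set: v2, v3, v8 (3 run).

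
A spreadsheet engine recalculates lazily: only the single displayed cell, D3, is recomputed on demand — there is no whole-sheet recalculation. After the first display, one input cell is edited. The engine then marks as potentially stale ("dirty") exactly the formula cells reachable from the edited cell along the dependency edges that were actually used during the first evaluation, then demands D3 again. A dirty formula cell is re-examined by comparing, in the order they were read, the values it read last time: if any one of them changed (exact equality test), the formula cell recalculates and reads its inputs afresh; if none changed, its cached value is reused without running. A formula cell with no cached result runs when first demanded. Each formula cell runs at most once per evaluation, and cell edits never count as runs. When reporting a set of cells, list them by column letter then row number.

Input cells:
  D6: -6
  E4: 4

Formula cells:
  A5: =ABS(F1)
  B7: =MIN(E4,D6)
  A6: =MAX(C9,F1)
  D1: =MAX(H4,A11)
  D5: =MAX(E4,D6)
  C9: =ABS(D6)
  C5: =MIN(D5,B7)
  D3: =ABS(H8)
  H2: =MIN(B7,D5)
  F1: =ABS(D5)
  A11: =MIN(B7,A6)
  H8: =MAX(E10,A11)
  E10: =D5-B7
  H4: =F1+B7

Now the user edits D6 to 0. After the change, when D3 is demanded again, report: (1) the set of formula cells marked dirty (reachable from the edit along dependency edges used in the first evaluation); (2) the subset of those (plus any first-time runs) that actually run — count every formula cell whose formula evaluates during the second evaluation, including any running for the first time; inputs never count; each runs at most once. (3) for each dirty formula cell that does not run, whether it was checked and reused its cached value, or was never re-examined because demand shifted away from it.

Marked dirty: A6, A11, B7, C9, D3, D5, E10, F1, H8.
Formula cells that run: A6, A11, B7, C9, D3, D5, E10, H8 — 8 in total.
Checked but reused from cache: F1.
Key observation: the cutoff stops propagation at F1 — its inputs' values are unchanged, so it reuses its cache.

First evaluation (everything demanded from the output):
  B7 = MIN(4, -6) = -6
  C9 = ABS(-6) = 6
  D5 = MAX(4, -6) = 4
  E10 = 4 - -6 = 10
  F1 = ABS(4) = 4
  A6 = MAX(6, 4) = 6
  A11 = MIN(-6, 6) = -6
  H8 = MAX(10, -6) = 10
  D3 = ABS(10) = 10

Propagation after the edit:
  B7: runs — D6 -6->0; result 0.
  C9: runs — D6 -6->0; result 0.
  D5: runs — D6 -6->0; result 4 (same value as before).
  E10: runs — B7 -6->0; result 4.
  F1: checked — values it read are unchanged (D5 unchanged); reused cached 4 without running.
  A6: runs — C9 6->0; result 4.
  A11: runs — B7 -6->0; A6 6->4; result 0.
  H8: runs — E10 10->4; A11 -6->0; result 4.
  D3: runs — H8 10->4; result 4.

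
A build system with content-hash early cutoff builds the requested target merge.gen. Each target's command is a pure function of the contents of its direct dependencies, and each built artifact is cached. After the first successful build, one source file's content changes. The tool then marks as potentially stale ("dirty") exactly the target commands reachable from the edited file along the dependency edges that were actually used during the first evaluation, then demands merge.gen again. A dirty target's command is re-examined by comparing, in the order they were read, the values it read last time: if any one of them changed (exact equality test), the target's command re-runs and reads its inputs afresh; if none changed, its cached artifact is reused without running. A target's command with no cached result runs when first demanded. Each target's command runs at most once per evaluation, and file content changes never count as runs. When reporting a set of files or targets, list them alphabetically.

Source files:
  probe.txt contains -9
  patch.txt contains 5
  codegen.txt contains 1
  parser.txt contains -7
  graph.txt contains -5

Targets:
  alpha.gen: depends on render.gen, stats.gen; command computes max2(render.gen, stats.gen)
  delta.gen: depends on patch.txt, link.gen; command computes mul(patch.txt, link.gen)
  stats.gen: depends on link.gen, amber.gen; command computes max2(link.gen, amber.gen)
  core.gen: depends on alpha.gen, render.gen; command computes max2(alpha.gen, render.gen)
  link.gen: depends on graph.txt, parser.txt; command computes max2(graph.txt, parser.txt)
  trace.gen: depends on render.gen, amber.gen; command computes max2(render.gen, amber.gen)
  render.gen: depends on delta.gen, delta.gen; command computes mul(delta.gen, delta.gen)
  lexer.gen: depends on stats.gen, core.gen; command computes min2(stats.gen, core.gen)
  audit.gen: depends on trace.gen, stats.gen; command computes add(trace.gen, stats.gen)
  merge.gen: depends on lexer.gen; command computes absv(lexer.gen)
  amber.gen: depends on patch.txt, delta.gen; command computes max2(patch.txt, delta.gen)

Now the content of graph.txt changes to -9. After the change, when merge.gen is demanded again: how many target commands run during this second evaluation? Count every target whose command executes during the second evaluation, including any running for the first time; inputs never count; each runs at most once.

Target commands that run: alpha.gen, amber.gen, core.gen, delta.gen, lexer.gen, link.gen, render.gen, stats.gen — 8 in total.
Key observation: the cutoff stops propagation at merge.gen — its inputs' values are unchanged, so it reuses its cache.

First evaluation (everything demanded from the output):
  link.gen = max2(-5, -7) = -5
  delta.gen = mul(5, -5) = -25
  amber.gen = max2(5, -25) = 5
  render.gen = mul(-25, -25) = 625
  stats.gen = max2(-5, 5) = 5
  alpha.gen = max2(625, 5) = 625
  core.gen = max2(625, 625) = 625
  lexer.gen = min2(5, 625) = 5
  merge.gen = absv(5) = 5

Propagation after the edit:
  link.gen: runs — graph.txt -5->-9; result -7.
  delta.gen: runs — link.gen -5->-7; result -35.
  amber.gen: runs — delta.gen -25->-35; result 5 (same value as before).
  render.gen: runs — delta.gen -25->-35; delta.gen -25->-35; result 1225.
  stats.gen: runs — link.gen -5->-7; result 5 (same value as before).
  alpha.gen: runs — render.gen 625->1225; result 1225.
  core.gen: runs — alpha.gen 625->1225; render.gen 625->1225; result 1225.
  lexer.gen: runs — core.gen 625->1225; result 5 (same value as before).
  merge.gen: checked — values it read are unchanged (lexer.gen unchanged); reused cached 5 without running.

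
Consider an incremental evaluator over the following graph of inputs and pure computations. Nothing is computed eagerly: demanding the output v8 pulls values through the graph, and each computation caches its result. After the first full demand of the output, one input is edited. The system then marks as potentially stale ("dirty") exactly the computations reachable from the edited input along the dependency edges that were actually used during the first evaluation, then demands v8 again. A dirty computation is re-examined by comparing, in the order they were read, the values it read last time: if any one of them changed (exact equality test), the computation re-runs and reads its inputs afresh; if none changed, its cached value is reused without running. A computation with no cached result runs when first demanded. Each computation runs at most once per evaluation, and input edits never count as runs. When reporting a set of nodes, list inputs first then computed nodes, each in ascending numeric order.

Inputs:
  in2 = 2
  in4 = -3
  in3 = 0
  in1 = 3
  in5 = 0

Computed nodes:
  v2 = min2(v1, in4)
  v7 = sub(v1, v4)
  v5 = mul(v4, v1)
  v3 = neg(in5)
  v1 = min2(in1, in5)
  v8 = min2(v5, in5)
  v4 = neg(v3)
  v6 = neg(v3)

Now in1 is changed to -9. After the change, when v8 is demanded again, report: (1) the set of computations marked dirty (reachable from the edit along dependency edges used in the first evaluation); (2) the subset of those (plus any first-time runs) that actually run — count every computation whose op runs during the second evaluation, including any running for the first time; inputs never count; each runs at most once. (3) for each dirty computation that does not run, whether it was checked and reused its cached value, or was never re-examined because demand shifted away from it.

Initial pass — values computed on the first demand:
  v1 = min2(3, 0) = 0
  v3 = neg(0) = 0
  v4 = neg(0) = 0
  v5 = mul(0, 0) = 0
  v8 = min2(0, 0) = 0

Second demand — change propagation:
  v1: re-runs because in1 3->-9; new result -9.
  v5: re-runs because v1 0->-9; new result 0 (unchanged).
  v8: re-examined; everything it read last time is the same (v5 unchanged, in5 unchanged) — cache 0 kept, no run.

The important point: v5 recomputes to an identical value, and the output ends up unchanged.

Dirty set: v1, v5, v8.
Run set: v1, v5 (2 run).
Re-examined without running (cache reused): v8.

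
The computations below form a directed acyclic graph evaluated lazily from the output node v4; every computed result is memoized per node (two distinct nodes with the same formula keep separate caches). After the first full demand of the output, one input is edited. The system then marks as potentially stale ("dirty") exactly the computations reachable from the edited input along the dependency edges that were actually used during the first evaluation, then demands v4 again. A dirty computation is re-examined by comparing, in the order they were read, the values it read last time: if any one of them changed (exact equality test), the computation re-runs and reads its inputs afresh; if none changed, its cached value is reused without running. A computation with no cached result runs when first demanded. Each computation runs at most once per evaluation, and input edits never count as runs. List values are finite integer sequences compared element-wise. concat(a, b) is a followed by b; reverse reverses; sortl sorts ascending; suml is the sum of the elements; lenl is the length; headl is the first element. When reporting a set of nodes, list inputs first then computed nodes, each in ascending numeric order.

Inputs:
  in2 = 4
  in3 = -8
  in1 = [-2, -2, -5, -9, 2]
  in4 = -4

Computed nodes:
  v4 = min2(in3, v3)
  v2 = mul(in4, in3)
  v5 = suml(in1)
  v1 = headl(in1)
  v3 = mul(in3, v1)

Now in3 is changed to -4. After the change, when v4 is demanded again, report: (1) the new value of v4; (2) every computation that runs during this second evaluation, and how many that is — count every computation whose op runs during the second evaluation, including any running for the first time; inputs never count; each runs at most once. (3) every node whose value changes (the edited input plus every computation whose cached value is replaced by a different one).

Demanding v4 again yields -4.
2 computations run: v3, v4.
The nodes whose values change: in3, v3, v4.

First demand of the output computes:
  v1 = headl([-2, -2, -5, -9, 2]) = -2
  v3 = mul(-8, -2) = 16
  v4 = min2(-8, 16) = -8

After the edit, cleaning proceeds:
  v3: a read changed (in3 -8->-4) — executes, giving 8.
  v4: a read changed (in3 -8->-4; v3 16->8) — executes, giving -4.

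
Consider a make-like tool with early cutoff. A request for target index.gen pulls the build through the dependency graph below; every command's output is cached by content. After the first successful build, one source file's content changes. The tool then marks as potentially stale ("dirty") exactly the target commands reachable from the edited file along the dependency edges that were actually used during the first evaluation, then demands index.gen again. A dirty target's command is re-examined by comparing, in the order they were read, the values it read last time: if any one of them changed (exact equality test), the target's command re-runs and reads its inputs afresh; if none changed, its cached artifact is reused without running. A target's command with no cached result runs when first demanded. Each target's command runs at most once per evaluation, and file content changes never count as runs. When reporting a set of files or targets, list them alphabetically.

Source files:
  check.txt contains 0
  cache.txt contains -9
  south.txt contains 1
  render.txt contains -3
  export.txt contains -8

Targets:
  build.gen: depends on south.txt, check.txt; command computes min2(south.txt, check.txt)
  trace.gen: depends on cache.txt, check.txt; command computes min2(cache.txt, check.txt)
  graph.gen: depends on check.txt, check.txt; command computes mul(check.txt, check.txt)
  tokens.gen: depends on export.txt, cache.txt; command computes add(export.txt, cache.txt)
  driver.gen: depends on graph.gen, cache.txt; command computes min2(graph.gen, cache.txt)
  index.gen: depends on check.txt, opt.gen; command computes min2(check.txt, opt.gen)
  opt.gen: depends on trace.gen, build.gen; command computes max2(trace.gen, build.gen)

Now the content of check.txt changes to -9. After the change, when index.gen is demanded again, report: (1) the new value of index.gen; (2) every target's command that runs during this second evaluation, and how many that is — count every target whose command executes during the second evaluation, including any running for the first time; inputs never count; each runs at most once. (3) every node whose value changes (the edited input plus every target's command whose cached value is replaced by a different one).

Demanding index.gen again yields -9.
4 target commands run: build.gen, index.gen, opt.gen, trace.gen.
The nodes whose values change: build.gen, check.txt, index.gen, opt.gen.

First demand of the output computes:
  build.gen = min2(1, 0) = 0
  trace.gen = min2(-9, 0) = -9
  opt.gen = max2(-9, 0) = 0
  index.gen = min2(0, 0) = 0

After the edit, cleaning proceeds:
  build.gen: a read changed (check.txt 0->-9) — executes, giving -9.
  trace.gen: a read changed (check.txt 0->-9) — executes, giving -9 — identical to its old value.
  opt.gen: a read changed (build.gen 0->-9) — executes, giving -9.
  index.gen: a read changed (check.txt 0->-9; opt.gen 0->-9) — executes, giving -9.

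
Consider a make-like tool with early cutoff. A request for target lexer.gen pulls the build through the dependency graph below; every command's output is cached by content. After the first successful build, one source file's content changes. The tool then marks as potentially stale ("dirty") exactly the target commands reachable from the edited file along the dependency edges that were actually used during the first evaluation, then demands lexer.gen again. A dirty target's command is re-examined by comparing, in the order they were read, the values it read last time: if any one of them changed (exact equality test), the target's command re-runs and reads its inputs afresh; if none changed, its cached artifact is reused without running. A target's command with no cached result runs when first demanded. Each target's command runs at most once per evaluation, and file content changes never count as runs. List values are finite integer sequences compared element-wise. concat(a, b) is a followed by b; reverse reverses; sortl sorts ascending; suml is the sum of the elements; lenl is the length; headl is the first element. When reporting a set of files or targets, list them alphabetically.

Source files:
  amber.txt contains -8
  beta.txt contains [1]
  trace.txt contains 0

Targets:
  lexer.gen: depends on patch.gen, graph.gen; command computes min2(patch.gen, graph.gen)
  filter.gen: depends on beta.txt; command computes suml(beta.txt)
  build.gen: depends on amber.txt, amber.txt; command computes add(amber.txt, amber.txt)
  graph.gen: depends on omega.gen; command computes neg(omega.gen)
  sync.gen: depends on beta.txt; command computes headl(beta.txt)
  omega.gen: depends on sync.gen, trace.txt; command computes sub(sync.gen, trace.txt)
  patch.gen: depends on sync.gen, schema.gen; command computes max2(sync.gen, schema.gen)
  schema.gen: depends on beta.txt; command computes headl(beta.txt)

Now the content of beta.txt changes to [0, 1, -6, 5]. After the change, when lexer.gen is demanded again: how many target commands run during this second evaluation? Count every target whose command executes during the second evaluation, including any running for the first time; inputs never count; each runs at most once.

First demand of the output computes:
  schema.gen = headl([1]) = 1
  sync.gen = headl([1]) = 1
  omega.gen = sub(1, 0) = 1
  graph.gen = neg(1) = -1
  patch.gen = max2(1, 1) = 1
  lexer.gen = min2(1, -1) = -1

After the edit, cleaning proceeds:
  schema.gen: a read changed (beta.txt [1]->[0, 1, -6, 5]) — executes, giving 0.
  sync.gen: a read changed (beta.txt [1]->[0, 1, -6, 5]) — executes, giving 0.
  omega.gen: a read changed (sync.gen 1->0) — executes, giving 0.
  graph.gen: a read changed (omega.gen 1->0) — executes, giving 0.
  patch.gen: a read changed (sync.gen 1->0; schema.gen 1->0) — executes, giving 0.
  lexer.gen: a read changed (patch.gen 1->0; graph.gen -1->0) — executes, giving 0.

6 target commands run: graph.gen, lexer.gen, omega.gen, patch.gen, schema.gen, sync.gen.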